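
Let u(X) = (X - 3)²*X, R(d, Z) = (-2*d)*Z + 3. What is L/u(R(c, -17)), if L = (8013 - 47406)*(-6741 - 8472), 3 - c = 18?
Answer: -22195767/4884100 ≈ -4.5445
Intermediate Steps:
c = -15 (c = 3 - 1*18 = 3 - 18 = -15)
L = 599285709 (L = -39393*(-15213) = 599285709)
R(d, Z) = 3 - 2*Z*d (R(d, Z) = -2*Z*d + 3 = 3 - 2*Z*d)
u(X) = X*(-3 + X)² (u(X) = (-3 + X)²*X = X*(-3 + X)²)
L/u(R(c, -17)) = 599285709/(((3 - 2*(-17)*(-15))*(-3 + (3 - 2*(-17)*(-15)))²)) = 599285709/(((3 - 510)*(-3 + (3 - 510))²)) = 599285709/((-507*(-3 - 507)²)) = 599285709/((-507*(-510)²)) = 599285709/((-507*260100)) = 599285709/(-131870700) = 599285709*(-1/131870700) = -22195767/4884100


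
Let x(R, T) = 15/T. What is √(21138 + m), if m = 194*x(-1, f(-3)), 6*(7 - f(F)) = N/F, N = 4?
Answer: 4*√227526/13 ≈ 146.77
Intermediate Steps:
f(F) = 7 - 2/(3*F)
m = 5238/13 (m = 194*(15/(7 - ⅔/(-3))) = 194*(15/(7 - ⅔*(-⅓))) = 194*(15/(7 + 2/9)) = 194*(15/(65/9)) = 194*(15*(9/65)) = 194*(27/13) = 5238/13 ≈ 402.92)
√(21138 + m) = √(21138 + 5238/13) = √(280032/13) = 4*√227526/13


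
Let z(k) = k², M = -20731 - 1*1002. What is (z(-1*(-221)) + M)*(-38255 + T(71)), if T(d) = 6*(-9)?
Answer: -1038480372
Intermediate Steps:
M = -21733 (M = -20731 - 1002 = -21733)
T(d) = -54
(z(-1*(-221)) + M)*(-38255 + T(71)) = ((-1*(-221))² - 21733)*(-38255 - 54) = (221² - 21733)*(-38309) = (48841 - 21733)*(-38309) = 27108*(-38309) = -1038480372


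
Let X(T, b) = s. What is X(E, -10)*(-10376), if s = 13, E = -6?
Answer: -134888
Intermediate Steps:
X(T, b) = 13
X(E, -10)*(-10376) = 13*(-10376) = -134888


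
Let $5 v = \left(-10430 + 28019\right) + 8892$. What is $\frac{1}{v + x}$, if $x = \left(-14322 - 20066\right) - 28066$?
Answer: $- \frac{5}{285789} \approx -1.7495 \cdot 10^{-5}$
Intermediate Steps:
$x = -62454$ ($x = -34388 - 28066 = -62454$)
$v = \frac{26481}{5}$ ($v = \frac{\left(-10430 + 28019\right) + 8892}{5} = \frac{17589 + 8892}{5} = \frac{1}{5} \cdot 26481 = \frac{26481}{5} \approx 5296.2$)
$\frac{1}{v + x} = \frac{1}{\frac{26481}{5} - 62454} = \frac{1}{- \frac{285789}{5}} = - \frac{5}{285789}$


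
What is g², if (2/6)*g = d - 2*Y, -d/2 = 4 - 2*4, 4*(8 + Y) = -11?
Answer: 31329/4 ≈ 7832.3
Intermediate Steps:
Y = -43/4 (Y = -8 + (¼)*(-11) = -8 - 11/4 = -43/4 ≈ -10.750)
d = 8 (d = -2*(4 - 2*4) = -2*(4 - 8) = -2*(-4) = 8)
g = 177/2 (g = 3*(8 - 2*(-43/4)) = 3*(8 + 43/2) = 3*(59/2) = 177/2 ≈ 88.500)
g² = (177/2)² = 31329/4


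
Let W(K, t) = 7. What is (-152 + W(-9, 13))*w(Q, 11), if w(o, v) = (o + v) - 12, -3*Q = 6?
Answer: 435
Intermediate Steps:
Q = -2 (Q = -1/3*6 = -2)
w(o, v) = -12 + o + v
(-152 + W(-9, 13))*w(Q, 11) = (-152 + 7)*(-12 - 2 + 11) = -145*(-3) = 435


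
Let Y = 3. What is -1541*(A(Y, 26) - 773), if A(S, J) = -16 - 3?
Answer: 1220472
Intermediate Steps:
A(S, J) = -19
-1541*(A(Y, 26) - 773) = -1541*(-19 - 773) = -1541*(-792) = 1220472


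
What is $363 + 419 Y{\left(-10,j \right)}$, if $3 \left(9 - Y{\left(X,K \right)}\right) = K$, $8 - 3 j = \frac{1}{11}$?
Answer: $\frac{124271}{33} \approx 3765.8$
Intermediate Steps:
$j = \frac{29}{11}$ ($j = \frac{8}{3} - \frac{1}{3 \cdot 11} = \frac{8}{3} - \frac{1}{33} = \frac{29}{11} \approx 2.6364$)
$Y{\left(X,K \right)} = 9 - \frac{K}{3}$
$363 + 419 Y{\left(-10,j \right)} = 363 + 419 \left(9 - \frac{29}{33}\right) = 363 + 419 \cdot \frac{268}{33} = 363 + \frac{112292}{33} = \frac{124271}{33}$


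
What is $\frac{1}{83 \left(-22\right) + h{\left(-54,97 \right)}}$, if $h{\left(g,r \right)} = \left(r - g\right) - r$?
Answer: $- \frac{1}{1772} \approx -0.00056433$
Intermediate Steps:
$h{\left(g,r \right)} = - g$
$\frac{1}{83 \left(-22\right) + h{\left(-54,97 \right)}} = \frac{1}{83 \left(-22\right) - -54} = \frac{1}{-1826 + 54} = \frac{1}{-1772} = - \frac{1}{1772}$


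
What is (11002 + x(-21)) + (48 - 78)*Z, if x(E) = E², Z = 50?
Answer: 9943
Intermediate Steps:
(11002 + x(-21)) + (48 - 78)*Z = (11002 + (-21)²) + (48 - 78)*50 = (11002 + 441) - 30*50 = 11443 - 1500 = 9943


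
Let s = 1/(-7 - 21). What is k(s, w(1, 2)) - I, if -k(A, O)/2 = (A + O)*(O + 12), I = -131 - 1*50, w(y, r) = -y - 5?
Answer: 1774/7 ≈ 253.43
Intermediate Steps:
w(y, r) = -5 - y
I = -181 (I = -131 - 50 = -181)
s = -1/28 (s = 1/(-28) = -1/28 ≈ -0.035714)
k(A, O) = -2*(12 + O)*(A + O) (k(A, O) = -2*(A + O)*(O + 12) = -2*(A + O)*(12 + O) = -2*(12 + O)*(A + O))
k(s, w(1, 2)) - I = (-24*(-1/28) - 24*(-5 - 1*1) - 2*(-5 - 1*1)**2 - 2*(-1/28)*(-5 - 1*1)) - 1*(-181) = (6/7 - 24*(-5 - 1) - 2*(-5 - 1)**2 - 2*(-1/28)*(-5 - 1)) + 181 = (6/7 - 24*(-6) - 2*(-6)**2 - 2*(-1/28)*(-6)) + 181 = (6/7 + 144 - 2*36 - 3/7) + 181 = (6/7 + 144 - 72 - 3/7) + 181 = 507/7 + 181 = 1774/7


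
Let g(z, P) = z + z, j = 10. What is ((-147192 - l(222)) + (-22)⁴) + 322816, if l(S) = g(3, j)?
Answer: 409874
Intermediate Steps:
g(z, P) = 2*z
l(S) = 6 (l(S) = 2*3 = 6)
((-147192 - l(222)) + (-22)⁴) + 322816 = ((-147192 - 1*6) + (-22)⁴) + 322816 = ((-147192 - 6) + 234256) + 322816 = (-147198 + 234256) + 322816 = 87058 + 322816 = 409874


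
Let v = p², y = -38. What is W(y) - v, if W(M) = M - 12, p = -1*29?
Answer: -891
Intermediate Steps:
p = -29
v = 841 (v = (-29)² = 841)
W(M) = -12 + M
W(y) - v = (-12 - 38) - 1*841 = -50 - 841 = -891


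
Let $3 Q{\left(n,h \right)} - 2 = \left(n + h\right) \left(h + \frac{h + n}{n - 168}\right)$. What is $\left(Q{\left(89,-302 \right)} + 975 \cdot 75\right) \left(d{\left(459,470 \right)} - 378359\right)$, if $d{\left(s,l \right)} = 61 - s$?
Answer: $- \frac{8471721450176}{237} \approx -3.5746 \cdot 10^{10}$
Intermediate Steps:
$Q{\left(n,h \right)} = \frac{2}{3} + \frac{\left(h + n\right) \left(h + \frac{h + n}{-168 + n}\right)}{3}$ ($Q{\left(n,h \right)} = \frac{2}{3} + \frac{\left(n + h\right) \left(h + \frac{h + n}{n - 168}\right)}{3} = \frac{2}{3} + \frac{\left(h + n\right) \left(h + \frac{h + n}{-168 + n}\right)}{3}$)
$\left(Q{\left(89,-302 \right)} + 975 \cdot 75\right) \left(d{\left(459,470 \right)} - 378359\right) = \left(\frac{-336 + 89^{2} - 167 \left(-302\right)^{2} + 2 \cdot 89 - 302 \cdot 89^{2} + 89 \left(-302\right)^{2} - \left(-50132\right) 89}{3 \left(-168 + 89\right)} + 975 \cdot 75\right) \left(\left(61 - 459\right) - 378359\right) = \left(\frac{-336 + 7921 - 15231068 + 178 - 2392142 + 89 \cdot 91204 + 4461748}{3 \left(-79\right)} + 73125\right) \left(\left(61 - 459\right) - 378359\right) = \left(\frac{1}{3} \left(- \frac{1}{79}\right) \left(-336 + 7921 - 15231068 + 178 - 2392142 + 8117156 + 4461748\right) + 73125\right) \left(-398 - 378359\right) = \left(\frac{1}{3} \left(- \frac{1}{79}\right) \left(-5036543\right) + 73125\right) \left(-378757\right) = \left(\frac{5036543}{237} + 73125\right) \left(-378757\right) = \frac{22367168}{237} \left(-378757\right) = - \frac{8471721450176}{237}$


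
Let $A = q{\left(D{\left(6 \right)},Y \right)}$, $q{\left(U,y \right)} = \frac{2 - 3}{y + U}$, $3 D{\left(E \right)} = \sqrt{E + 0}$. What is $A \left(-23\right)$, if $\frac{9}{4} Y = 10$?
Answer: $\frac{4140}{773} - \frac{621 \sqrt{6}}{1546} \approx 4.3718$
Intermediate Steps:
$D{\left(E \right)} = \frac{\sqrt{E}}{3}$ ($D{\left(E \right)} = \frac{\sqrt{E + 0}}{3} = \frac{\sqrt{E}}{3}$)
$Y = \frac{40}{9}$ ($Y = \frac{4}{9} \cdot 10 = \frac{40}{9} \approx 4.4444$)
$q{\left(U,y \right)} = - \frac{1}{U + y}$
$A = - \frac{1}{\frac{40}{9} + \frac{\sqrt{6}}{3}}$ ($A = - \frac{1}{\frac{\sqrt{6}}{3} + \frac{40}{9}} = - \frac{1}{\frac{40}{9} + \frac{\sqrt{6}}{3}} \approx -0.19008$)
$A \left(-23\right) = \left(- \frac{180}{773} + \frac{27 \sqrt{6}}{1546}\right) \left(-23\right) = \frac{4140}{773} - \frac{621 \sqrt{6}}{1546}$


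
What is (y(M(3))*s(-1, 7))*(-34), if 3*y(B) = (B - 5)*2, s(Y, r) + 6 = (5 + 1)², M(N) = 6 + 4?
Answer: -3400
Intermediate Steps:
M(N) = 10
s(Y, r) = 30 (s(Y, r) = -6 + (5 + 1)² = -6 + 6² = -6 + 36 = 30)
y(B) = -10/3 + 2*B/3 (y(B) = ((B - 5)*2)/3 = ((-5 + B)*2)/3 = (-10 + 2*B)/3 = -10/3 + 2*B/3)
(y(M(3))*s(-1, 7))*(-34) = ((-10/3 + (⅔)*10)*30)*(-34) = ((-10/3 + 20/3)*30)*(-34) = ((10/3)*30)*(-34) = 100*(-34) = -3400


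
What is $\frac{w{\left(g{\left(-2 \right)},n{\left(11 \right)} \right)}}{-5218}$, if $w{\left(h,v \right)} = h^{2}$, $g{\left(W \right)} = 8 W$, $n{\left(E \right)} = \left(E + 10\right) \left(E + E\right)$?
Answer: $- \frac{128}{2609} \approx -0.049061$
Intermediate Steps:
$n{\left(E \right)} = 2 E \left(10 + E\right)$ ($n{\left(E \right)} = \left(10 + E\right) 2 E = 2 E \left(10 + E\right)$)
$\frac{w{\left(g{\left(-2 \right)},n{\left(11 \right)} \right)}}{-5218} = \frac{\left(8 \left(-2\right)\right)^{2}}{-5218} = \left(-16\right)^{2} \left(- \frac{1}{5218}\right) = 256 \left(- \frac{1}{5218}\right) = - \frac{128}{2609}$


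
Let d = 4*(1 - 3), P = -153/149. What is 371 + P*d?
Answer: 56503/149 ≈ 379.21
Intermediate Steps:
P = -153/149 (P = -153*1/149 = -153/149 ≈ -1.0268)
d = -8 (d = 4*(-2) = -8)
371 + P*d = 371 - 153/149*(-8) = 371 + 1224/149 = 56503/149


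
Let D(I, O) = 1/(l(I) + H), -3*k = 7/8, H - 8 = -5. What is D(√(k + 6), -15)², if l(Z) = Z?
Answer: 144/(36 + √822)² ≈ 0.034431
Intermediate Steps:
H = 3 (H = 8 - 5 = 3)
k = -7/24 (k = -7/(3*8) = -⅓*7/8 = -7/24 ≈ -0.29167)
D(I, O) = 1/(3 + I) (D(I, O) = 1/(I + 3) = 1/(3 + I))
D(√(k + 6), -15)² = (1/(3 + √(-7/24 + 6)))² = (1/(3 + √(137/24)))² = (1/(3 + √822/12))² = (3 + √822/12)⁻²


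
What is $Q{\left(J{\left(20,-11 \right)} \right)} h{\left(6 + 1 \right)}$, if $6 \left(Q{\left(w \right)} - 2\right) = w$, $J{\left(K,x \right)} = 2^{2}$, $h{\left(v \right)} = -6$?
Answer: $-16$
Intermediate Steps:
$J{\left(K,x \right)} = 4$
$Q{\left(w \right)} = 2 + \frac{w}{6}$
$Q{\left(J{\left(20,-11 \right)} \right)} h{\left(6 + 1 \right)} = \left(2 + \frac{1}{6} \cdot 4\right) \left(-6\right) = \left(2 + \frac{2}{3}\right) \left(-6\right) = \frac{8}{3} \left(-6\right) = -16$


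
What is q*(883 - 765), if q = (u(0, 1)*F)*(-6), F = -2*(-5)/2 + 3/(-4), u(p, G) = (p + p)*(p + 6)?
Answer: 0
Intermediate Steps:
u(p, G) = 2*p*(6 + p) (u(p, G) = (2*p)*(6 + p) = 2*p*(6 + p))
F = 17/4 (F = 10*(½) + 3*(-¼) = 5 - ¾ = 17/4 ≈ 4.2500)
q = 0 (q = ((2*0*(6 + 0))*(17/4))*(-6) = ((2*0*6)*(17/4))*(-6) = (0*(17/4))*(-6) = 0*(-6) = 0)
q*(883 - 765) = 0*(883 - 765) = 0*118 = 0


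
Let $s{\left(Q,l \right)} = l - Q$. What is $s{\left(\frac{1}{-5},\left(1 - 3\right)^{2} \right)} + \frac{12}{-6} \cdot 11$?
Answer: $- \frac{89}{5} \approx -17.8$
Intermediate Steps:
$s{\left(\frac{1}{-5},\left(1 - 3\right)^{2} \right)} + \frac{12}{-6} \cdot 11 = \left(\left(1 - 3\right)^{2} - \frac{1}{-5}\right) + \frac{12}{-6} \cdot 11 = \left(\left(-2\right)^{2} - - \frac{1}{5}\right) + 12 \left(- \frac{1}{6}\right) 11 = \left(4 + \frac{1}{5}\right) - 22 = \frac{21}{5} - 22 = - \frac{89}{5}$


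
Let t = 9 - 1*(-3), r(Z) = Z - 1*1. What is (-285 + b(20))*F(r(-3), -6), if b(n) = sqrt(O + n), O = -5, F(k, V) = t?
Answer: -3420 + 12*sqrt(15) ≈ -3373.5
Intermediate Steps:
r(Z) = -1 + Z (r(Z) = Z - 1 = -1 + Z)
t = 12 (t = 9 + 3 = 12)
F(k, V) = 12
b(n) = sqrt(-5 + n)
(-285 + b(20))*F(r(-3), -6) = (-285 + sqrt(-5 + 20))*12 = (-285 + sqrt(15))*12 = -3420 + 12*sqrt(15)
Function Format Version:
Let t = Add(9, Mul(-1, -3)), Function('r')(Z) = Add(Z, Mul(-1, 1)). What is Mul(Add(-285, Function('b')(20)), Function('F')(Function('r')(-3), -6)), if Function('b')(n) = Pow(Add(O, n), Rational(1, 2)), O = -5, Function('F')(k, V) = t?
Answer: Add(-3420, Mul(12, Pow(15, Rational(1, 2)))) ≈ -3373.5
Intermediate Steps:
Function('r')(Z) = Add(-1, Z) (Function('r')(Z) = Add(Z, -1) = Add(-1, Z))
t = 12 (t = Add(9, 3) = 12)
Function('F')(k, V) = 12
Function('b')(n) = Pow(Add(-5, n), Rational(1, 2))
Mul(Add(-285, Function('b')(20)), Function('F')(Function('r')(-3), -6)) = Mul(Add(-285, Pow(Add(-5, 20), Rational(1, 2))), 12) = Mul(Add(-285, Pow(15, Rational(1, 2))), 12) = Add(-3420, Mul(12, Pow(15, Rational(1, 2))))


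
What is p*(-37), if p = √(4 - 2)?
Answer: -37*√2 ≈ -52.326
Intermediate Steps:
p = √2 ≈ 1.4142
p*(-37) = √2*(-37) = -37*√2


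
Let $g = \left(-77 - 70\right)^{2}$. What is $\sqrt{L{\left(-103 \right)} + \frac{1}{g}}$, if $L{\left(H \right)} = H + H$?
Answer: $\frac{i \sqrt{4451453}}{147} \approx 14.353 i$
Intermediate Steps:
$L{\left(H \right)} = 2 H$
$g = 21609$ ($g = \left(-147\right)^{2} = 21609$)
$\sqrt{L{\left(-103 \right)} + \frac{1}{g}} = \sqrt{2 \left(-103\right) + \frac{1}{21609}} = \sqrt{-206 + \frac{1}{21609}} = \sqrt{- \frac{4451453}{21609}} = \frac{i \sqrt{4451453}}{147}$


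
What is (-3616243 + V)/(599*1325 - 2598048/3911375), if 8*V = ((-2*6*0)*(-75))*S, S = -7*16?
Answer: -14144482464125/3104357955077 ≈ -4.5563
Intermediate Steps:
S = -112
V = 0 (V = (((-2*6*0)*(-75))*(-112))/8 = ((-12*0*(-75))*(-112))/8 = ((0*(-75))*(-112))/8 = (0*(-112))/8 = (⅛)*0 = 0)
(-3616243 + V)/(599*1325 - 2598048/3911375) = (-3616243 + 0)/(599*1325 - 2598048/3911375) = -3616243/(793675 - 2598048*1/3911375) = -3616243/(793675 - 2598048/3911375) = -3616243/3104357955077/3911375 = -3616243*3911375/3104357955077 = -14144482464125/3104357955077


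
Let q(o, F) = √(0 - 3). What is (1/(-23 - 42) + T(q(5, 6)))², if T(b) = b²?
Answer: 38416/4225 ≈ 9.0925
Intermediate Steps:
q(o, F) = I*√3 (q(o, F) = √(-3) = I*√3)
(1/(-23 - 42) + T(q(5, 6)))² = (1/(-23 - 42) + (I*√3)²)² = (1/(-65) - 3)² = (-1/65 - 3)² = (-196/65)² = 38416/4225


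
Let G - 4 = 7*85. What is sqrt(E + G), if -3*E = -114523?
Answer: 4*sqrt(21810)/3 ≈ 196.91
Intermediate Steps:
G = 599 (G = 4 + 7*85 = 4 + 595 = 599)
E = 114523/3 (E = -1/3*(-114523) = 114523/3 ≈ 38174.)
sqrt(E + G) = sqrt(114523/3 + 599) = sqrt(116320/3) = 4*sqrt(21810)/3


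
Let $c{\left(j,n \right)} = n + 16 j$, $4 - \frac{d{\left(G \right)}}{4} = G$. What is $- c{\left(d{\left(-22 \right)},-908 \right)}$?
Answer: $-756$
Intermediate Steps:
$d{\left(G \right)} = 16 - 4 G$
$- c{\left(d{\left(-22 \right)},-908 \right)} = - (-908 + 16 \left(16 - -88\right)) = - (-908 + 16 \left(16 + 88\right)) = - (-908 + 16 \cdot 104) = - (-908 + 1664) = \left(-1\right) 756 = -756$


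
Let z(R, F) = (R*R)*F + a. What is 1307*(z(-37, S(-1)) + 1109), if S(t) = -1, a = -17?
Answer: -362039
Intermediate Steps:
z(R, F) = -17 + F*R² (z(R, F) = (R*R)*F - 17 = R²*F - 17 = F*R² - 17 = -17 + F*R²)
1307*(z(-37, S(-1)) + 1109) = 1307*((-17 - 1*(-37)²) + 1109) = 1307*((-17 - 1*1369) + 1109) = 1307*((-17 - 1369) + 1109) = 1307*(-1386 + 1109) = 1307*(-277) = -362039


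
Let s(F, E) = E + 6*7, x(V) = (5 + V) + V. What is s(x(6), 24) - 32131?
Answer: -32065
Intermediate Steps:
x(V) = 5 + 2*V
s(F, E) = 42 + E (s(F, E) = E + 42 = 42 + E)
s(x(6), 24) - 32131 = (42 + 24) - 32131 = 66 - 32131 = -32065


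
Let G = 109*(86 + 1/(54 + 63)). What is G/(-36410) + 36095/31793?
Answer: 118890924619/135437226210 ≈ 0.87783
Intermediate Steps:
G = 1096867/117 (G = 109*(86 + 1/117) = 109*(10063/117) = 1096867/117 ≈ 9374.9)
G/(-36410) + 36095/31793 = (1096867/117)/(-36410) + 36095/31793 = (1096867/117)*(-1/36410) + 36095*(1/31793) = -1096867/4259970 + 36095/31793 = 118890924619/135437226210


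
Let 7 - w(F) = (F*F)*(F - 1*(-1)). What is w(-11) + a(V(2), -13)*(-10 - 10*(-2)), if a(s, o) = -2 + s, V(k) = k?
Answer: 1217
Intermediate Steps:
w(F) = 7 - F²*(1 + F) (w(F) = 7 - F*F*(F - 1*(-1)) = 7 - F²*(F + 1) = 7 - F²*(1 + F))
w(-11) + a(V(2), -13)*(-10 - 10*(-2)) = (7 - 1*(-11)² - 1*(-11)³) + (-2 + 2)*(-10 - 10*(-2)) = (7 - 1*121 - 1*(-1331)) + 0*(-10 + 20) = (7 - 121 + 1331) + 0*10 = 1217 + 0 = 1217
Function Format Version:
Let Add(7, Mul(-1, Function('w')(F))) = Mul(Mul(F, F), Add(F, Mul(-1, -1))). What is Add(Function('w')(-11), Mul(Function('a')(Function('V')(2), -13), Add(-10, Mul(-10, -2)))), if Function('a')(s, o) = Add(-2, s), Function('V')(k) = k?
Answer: 1217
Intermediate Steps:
Function('w')(F) = Add(7, Mul(-1, Pow(F, 2), Add(1, F))) (Function('w')(F) = Add(7, Mul(-1, Mul(Mul(F, F), Add(F, Mul(-1, -1))))) = Add(7, Mul(-1, Mul(Pow(F, 2), Add(F, 1)))) = Add(7, Mul(-1, Mul(Pow(F, 2), Add(1, F)))) = Add(7, Mul(-1, Pow(F, 2), Add(1, F))))
Add(Function('w')(-11), Mul(Function('a')(Function('V')(2), -13), Add(-10, Mul(-10, -2)))) = Add(Add(7, Mul(-1, Pow(-11, 2)), Mul(-1, Pow(-11, 3))), Mul(Add(-2, 2), Add(-10, Mul(-10, -2)))) = Add(Add(7, Mul(-1, 121), Mul(-1, -1331)), Mul(0, Add(-10, 20))) = Add(Add(7, -121, 1331), Mul(0, 10)) = Add(1217, 0) = 1217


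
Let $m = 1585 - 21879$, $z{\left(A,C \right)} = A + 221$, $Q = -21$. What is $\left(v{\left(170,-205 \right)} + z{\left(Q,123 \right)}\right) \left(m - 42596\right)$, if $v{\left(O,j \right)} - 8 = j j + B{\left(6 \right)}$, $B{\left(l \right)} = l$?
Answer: $-2656410710$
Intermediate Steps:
$z{\left(A,C \right)} = 221 + A$
$v{\left(O,j \right)} = 14 + j^{2}$ ($v{\left(O,j \right)} = 8 + \left(j j + 6\right) = 8 + \left(j^{2} + 6\right) = 8 + \left(6 + j^{2}\right) = 14 + j^{2}$)
$m = -20294$ ($m = 1585 - 21879 = -20294$)
$\left(v{\left(170,-205 \right)} + z{\left(Q,123 \right)}\right) \left(m - 42596\right) = \left(\left(14 + \left(-205\right)^{2}\right) + \left(221 - 21\right)\right) \left(-20294 - 42596\right) = \left(\left(14 + 42025\right) + 200\right) \left(-62890\right) = \left(42039 + 200\right) \left(-62890\right) = 42239 \left(-62890\right) = -2656410710$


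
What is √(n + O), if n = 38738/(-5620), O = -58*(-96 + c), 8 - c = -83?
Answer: √2235442110/2810 ≈ 16.826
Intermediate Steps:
c = 91 (c = 8 - 1*(-83) = 8 + 83 = 91)
O = 290 (O = -58*(-96 + 91) = -58*(-5) = 290)
n = -19369/2810 (n = 38738*(-1/5620) = -19369/2810 ≈ -6.8929)
√(n + O) = √(-19369/2810 + 290) = √(795531/2810) = √2235442110/2810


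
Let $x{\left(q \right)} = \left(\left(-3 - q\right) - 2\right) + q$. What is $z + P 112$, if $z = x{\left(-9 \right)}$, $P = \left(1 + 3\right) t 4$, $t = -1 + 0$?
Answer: $-1797$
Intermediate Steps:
$t = -1$
$x{\left(q \right)} = -5$ ($x{\left(q \right)} = \left(-5 - q\right) + q = -5$)
$P = -16$ ($P = \left(1 + 3\right) \left(-1\right) 4 = 4 \left(-1\right) 4 = \left(-4\right) 4 = -16$)
$z = -5$
$z + P 112 = -5 - 1792 = -1797$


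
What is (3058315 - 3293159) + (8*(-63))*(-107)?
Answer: -180916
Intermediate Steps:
(3058315 - 3293159) + (8*(-63))*(-107) = -234844 - 504*(-107) = -234844 + 53928 = -180916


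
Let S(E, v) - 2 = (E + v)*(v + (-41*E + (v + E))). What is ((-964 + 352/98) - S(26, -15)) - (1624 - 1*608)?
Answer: 479788/49 ≈ 9791.6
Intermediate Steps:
S(E, v) = 2 + (E + v)*(-40*E + 2*v) (S(E, v) = 2 + (E + v)*(v + (-41*E + (v + E))) = 2 + (E + v)*(v + (-41*E + (E + v))) = 2 + (E + v)*(v + (v - 40*E)) = 2 + (E + v)*(-40*E + 2*v))
((-964 + 352/98) - S(26, -15)) - (1624 - 1*608) = ((-964 + 352/98) - (2 - 40*26² + 2*(-15)² - 38*26*(-15))) - (1624 - 1*608) = ((-964 + 352*(1/98)) - (2 - 40*676 + 2*225 + 14820)) - (1624 - 608) = ((-964 + 176/49) - (2 - 27040 + 450 + 14820)) - 1*1016 = (-47060/49 - 1*(-11768)) - 1016 = (-47060/49 + 11768) - 1016 = 529572/49 - 1016 = 479788/49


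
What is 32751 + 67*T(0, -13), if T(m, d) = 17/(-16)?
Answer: 522877/16 ≈ 32680.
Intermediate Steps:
T(m, d) = -17/16 (T(m, d) = 17*(-1/16) = -17/16)
32751 + 67*T(0, -13) = 32751 + 67*(-17/16) = 32751 - 1139/16 = 522877/16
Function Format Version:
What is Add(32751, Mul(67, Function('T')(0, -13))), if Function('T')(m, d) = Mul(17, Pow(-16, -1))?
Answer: Rational(522877, 16) ≈ 32680.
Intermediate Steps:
Function('T')(m, d) = Rational(-17, 16) (Function('T')(m, d) = Mul(17, Rational(-1, 16)) = Rational(-17, 16))
Add(32751, Mul(67, Function('T')(0, -13))) = Add(32751, Mul(67, Rational(-17, 16))) = Add(32751, Rational(-1139, 16)) = Rational(522877, 16)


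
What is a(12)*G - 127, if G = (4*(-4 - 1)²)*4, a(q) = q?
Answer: 4673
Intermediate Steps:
G = 400 (G = (4*(-5)²)*4 = (4*25)*4 = 100*4 = 400)
a(12)*G - 127 = 12*400 - 127 = 4800 - 127 = 4673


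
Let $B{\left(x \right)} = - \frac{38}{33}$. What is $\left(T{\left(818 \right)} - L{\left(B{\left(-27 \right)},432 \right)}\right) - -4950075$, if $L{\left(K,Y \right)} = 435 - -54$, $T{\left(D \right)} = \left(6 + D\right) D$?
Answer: $5623618$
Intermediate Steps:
$T{\left(D \right)} = D \left(6 + D\right)$
$B{\left(x \right)} = - \frac{38}{33}$ ($B{\left(x \right)} = \left(-38\right) \frac{1}{33} = - \frac{38}{33}$)
$L{\left(K,Y \right)} = 489$ ($L{\left(K,Y \right)} = 435 + 54 = 489$)
$\left(T{\left(818 \right)} - L{\left(B{\left(-27 \right)},432 \right)}\right) - -4950075 = \left(818 \left(6 + 818\right) - 489\right) - -4950075 = \left(818 \cdot 824 - 489\right) + 4950075 = \left(674032 - 489\right) + 4950075 = 673543 + 4950075 = 5623618$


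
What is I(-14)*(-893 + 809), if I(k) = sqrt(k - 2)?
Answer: -336*I ≈ -336.0*I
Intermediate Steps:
I(k) = sqrt(-2 + k)
I(-14)*(-893 + 809) = sqrt(-2 - 14)*(-893 + 809) = sqrt(-16)*(-84) = (4*I)*(-84) = -336*I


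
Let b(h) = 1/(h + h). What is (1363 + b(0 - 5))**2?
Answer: 185749641/100 ≈ 1.8575e+6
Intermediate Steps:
b(h) = 1/(2*h)
(1363 + b(0 - 5))**2 = (1363 + 1/(2*(0 - 5)))**2 = (1363 + (1/2)/(-5))**2 = (1363 + (1/2)*(-1/5))**2 = (1363 - 1/10)**2 = (13629/10)**2 = 185749641/100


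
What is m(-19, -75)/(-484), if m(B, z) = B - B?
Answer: 0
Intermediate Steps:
m(B, z) = 0
m(-19, -75)/(-484) = 0/(-484) = 0*(-1/484) = 0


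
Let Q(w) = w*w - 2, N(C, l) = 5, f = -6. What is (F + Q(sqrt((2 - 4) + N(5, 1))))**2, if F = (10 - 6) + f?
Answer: 1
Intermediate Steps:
F = -2 (F = (10 - 6) - 6 = 4 - 6 = -2)
Q(w) = -2 + w**2 (Q(w) = w**2 - 2 = -2 + w**2)
(F + Q(sqrt((2 - 4) + N(5, 1))))**2 = (-2 + (-2 + (sqrt((2 - 4) + 5))**2))**2 = (-2 + (-2 + (sqrt(-2 + 5))**2))**2 = (-2 + (-2 + (sqrt(3))**2))**2 = (-2 + (-2 + 3))**2 = (-2 + 1)**2 = (-1)**2 = 1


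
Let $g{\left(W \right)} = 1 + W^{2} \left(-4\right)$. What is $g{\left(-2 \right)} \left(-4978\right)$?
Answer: $74670$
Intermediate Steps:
$g{\left(W \right)} = 1 - 4 W^{2}$
$g{\left(-2 \right)} \left(-4978\right) = \left(1 - 4 \left(-2\right)^{2}\right) \left(-4978\right) = \left(1 - 16\right) \left(-4978\right) = \left(-15\right) \left(-4978\right) = 74670$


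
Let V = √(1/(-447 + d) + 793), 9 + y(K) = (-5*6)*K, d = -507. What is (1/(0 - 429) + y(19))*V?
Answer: -124196*√80191226/68211 ≈ -16305.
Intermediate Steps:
y(K) = -9 - 30*K (y(K) = -9 + (-5*6)*K = -9 - 30*K)
V = √80191226/318 (V = √(1/(-447 - 507) + 793) = √(1/(-954) + 793) = √(-1/954 + 793) = √(756521/954) = √80191226/318 ≈ 28.160)
(1/(0 - 429) + y(19))*V = (1/(0 - 429) + (-9 - 30*19))*(√80191226/318) = (1/(-429) + (-9 - 570))*(√80191226/318) = (-1/429 - 579)*(√80191226/318) = -124196*√80191226/68211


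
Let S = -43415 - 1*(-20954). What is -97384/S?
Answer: 97384/22461 ≈ 4.3357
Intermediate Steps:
S = -22461 (S = -43415 + 20954 = -22461)
-97384/S = -97384/(-22461) = -97384*(-1/22461) = 97384/22461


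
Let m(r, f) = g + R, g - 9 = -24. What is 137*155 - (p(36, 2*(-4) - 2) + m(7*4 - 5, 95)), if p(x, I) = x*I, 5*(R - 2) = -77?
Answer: 108117/5 ≈ 21623.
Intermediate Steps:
R = -67/5 (R = 2 + (⅕)*(-77) = 2 - 77/5 = -67/5 ≈ -13.400)
g = -15 (g = 9 - 24 = -15)
m(r, f) = -142/5 (m(r, f) = -15 - 67/5 = -142/5)
p(x, I) = I*x
137*155 - (p(36, 2*(-4) - 2) + m(7*4 - 5, 95)) = 137*155 - ((2*(-4) - 2)*36 - 142/5) = 21235 - ((-8 - 2)*36 - 142/5) = 21235 - (-10*36 - 142/5) = 21235 - (-360 - 142/5) = 21235 - 1*(-1942/5) = 21235 + 1942/5 = 108117/5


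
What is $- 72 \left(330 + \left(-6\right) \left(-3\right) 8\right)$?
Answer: $-34128$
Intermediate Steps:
$- 72 \left(330 + \left(-6\right) \left(-3\right) 8\right) = - 72 \left(330 + 18 \cdot 8\right) = - 72 \left(330 + 144\right) = \left(-72\right) 474 = -34128$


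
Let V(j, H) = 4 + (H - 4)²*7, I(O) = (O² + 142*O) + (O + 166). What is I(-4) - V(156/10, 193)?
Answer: -250441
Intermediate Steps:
I(O) = 166 + O² + 143*O (I(O) = (O² + 142*O) + (166 + O) = 166 + O² + 143*O)
V(j, H) = 4 + 7*(-4 + H)² (V(j, H) = 4 + (-4 + H)²*7 = 4 + 7*(-4 + H)²)
I(-4) - V(156/10, 193) = (166 + (-4)² + 143*(-4)) - (4 + 7*(-4 + 193)²) = (166 + 16 - 572) - (4 + 7*189²) = -390 - (4 + 7*35721) = -390 - (4 + 250047) = -390 - 1*250051 = -390 - 250051 = -250441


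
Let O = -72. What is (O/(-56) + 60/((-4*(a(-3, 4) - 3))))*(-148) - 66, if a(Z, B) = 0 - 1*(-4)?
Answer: 13746/7 ≈ 1963.7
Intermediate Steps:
a(Z, B) = 4 (a(Z, B) = 0 + 4 = 4)
(O/(-56) + 60/((-4*(a(-3, 4) - 3))))*(-148) - 66 = (-72/(-56) + 60/((-4*(4 - 3))))*(-148) - 66 = (-72*(-1/56) + 60/((-4*1)))*(-148) - 66 = (9/7 + 60/(-4))*(-148) - 66 = (9/7 + 60*(-1/4))*(-148) - 66 = (9/7 - 15)*(-148) - 66 = -96/7*(-148) - 66 = 14208/7 - 66 = 13746/7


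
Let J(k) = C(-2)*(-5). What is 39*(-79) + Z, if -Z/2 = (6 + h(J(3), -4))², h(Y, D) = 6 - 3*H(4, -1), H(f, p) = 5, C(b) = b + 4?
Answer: -3099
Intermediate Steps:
C(b) = 4 + b
J(k) = -10 (J(k) = (4 - 2)*(-5) = 2*(-5) = -10)
h(Y, D) = -9 (h(Y, D) = 6 - 3*5 = 6 - 15 = -9)
Z = -18 (Z = -2*(6 - 9)² = -2*(-3)² = -2*9 = -18)
39*(-79) + Z = 39*(-79) - 18 = -3081 - 18 = -3099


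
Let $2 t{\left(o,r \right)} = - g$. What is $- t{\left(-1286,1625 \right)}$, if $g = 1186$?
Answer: $593$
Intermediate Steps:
$t{\left(o,r \right)} = -593$ ($t{\left(o,r \right)} = \frac{\left(-1\right) 1186}{2} = \frac{1}{2} \left(-1186\right) = -593$)
$- t{\left(-1286,1625 \right)} = \left(-1\right) \left(-593\right) = 593$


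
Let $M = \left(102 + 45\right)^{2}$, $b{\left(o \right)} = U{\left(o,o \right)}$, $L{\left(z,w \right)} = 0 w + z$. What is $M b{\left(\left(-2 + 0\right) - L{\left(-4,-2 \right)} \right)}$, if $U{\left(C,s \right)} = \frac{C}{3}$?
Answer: $14406$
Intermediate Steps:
$L{\left(z,w \right)} = z$ ($L{\left(z,w \right)} = 0 + z = z$)
$U{\left(C,s \right)} = \frac{C}{3}$ ($U{\left(C,s \right)} = C \frac{1}{3} = \frac{C}{3}$)
$b{\left(o \right)} = \frac{o}{3}$
$M = 21609$ ($M = 147^{2} = 21609$)
$M b{\left(\left(-2 + 0\right) - L{\left(-4,-2 \right)} \right)} = 21609 \frac{\left(-2 + 0\right) - -4}{3} = 21609 \frac{-2 + 4}{3} = 21609 \cdot \frac{1}{3} \cdot 2 = 21609 \cdot \frac{2}{3} = 14406$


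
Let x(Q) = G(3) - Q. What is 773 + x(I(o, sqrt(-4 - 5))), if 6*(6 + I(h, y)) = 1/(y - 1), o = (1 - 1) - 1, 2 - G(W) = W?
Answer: 46681/60 + I/20 ≈ 778.02 + 0.05*I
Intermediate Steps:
G(W) = 2 - W
o = -1 (o = 0 - 1 = -1)
I(h, y) = -6 + 1/(6*(-1 + y)) (I(h, y) = -6 + 1/(6*(y - 1)) = -6 + 1/(6*(-1 + y)))
x(Q) = -1 - Q (x(Q) = (2 - 1*3) - Q = (2 - 3) - Q = -1 - Q)
773 + x(I(o, sqrt(-4 - 5))) = 773 + (-1 - (37 - 36*sqrt(-4 - 5))/(6*(-1 + sqrt(-4 - 5)))) = 773 + (-1 - (37 - 108*I)/(6*(-1 + sqrt(-9)))) = 773 + (-1 - (37 - 108*I)/(6*(-1 + 3*I))) = 773 + (-1 - (-1 - 3*I)/10*(37 - 108*I)/6) = 773 + (-1 - (-1 - 3*I)*(37 - 108*I)/60) = 772 - (-1 - 3*I)*(37 - 108*I)/60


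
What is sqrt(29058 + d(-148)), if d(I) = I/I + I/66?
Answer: sqrt(31642809)/33 ≈ 170.46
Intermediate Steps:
d(I) = 1 + I/66 (d(I) = 1 + I*(1/66) = 1 + I/66)
sqrt(29058 + d(-148)) = sqrt(29058 + (1 + (1/66)*(-148))) = sqrt(29058 + (1 - 74/33)) = sqrt(29058 - 41/33) = sqrt(958873/33) = sqrt(31642809)/33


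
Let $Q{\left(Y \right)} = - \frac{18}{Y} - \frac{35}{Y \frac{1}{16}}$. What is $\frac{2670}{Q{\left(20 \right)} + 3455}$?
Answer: $\frac{26700}{34261} \approx 0.77931$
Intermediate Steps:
$Q{\left(Y \right)} = - \frac{578}{Y}$ ($Q{\left(Y \right)} = - \frac{18}{Y} - \frac{35}{Y \frac{1}{16}} = - \frac{18}{Y} - \frac{35}{\frac{1}{16} Y} = - \frac{18}{Y} - 35 \frac{16}{Y} = - \frac{18}{Y} - \frac{560}{Y} = - \frac{578}{Y}$)
$\frac{2670}{Q{\left(20 \right)} + 3455} = \frac{2670}{- \frac{578}{20} + 3455} = \frac{2670}{\left(-578\right) \frac{1}{20} + 3455} = \frac{2670}{- \frac{289}{10} + 3455} = \frac{2670}{\frac{34261}{10}} = 2670 \cdot \frac{10}{34261} = \frac{26700}{34261}$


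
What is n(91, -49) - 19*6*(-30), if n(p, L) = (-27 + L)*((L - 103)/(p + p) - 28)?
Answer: 510644/91 ≈ 5611.5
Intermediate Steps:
n(p, L) = (-28 + (-103 + L)/(2*p))*(-27 + L) (n(p, L) = (-27 + L)*((-103 + L)/((2*p)) - 28) = (-27 + L)*((-103 + L)*(1/(2*p)) - 28) = (-27 + L)*((-103 + L)/(2*p) - 28) = (-27 + L)*(-28 + (-103 + L)/(2*p)) = (-28 + (-103 + L)/(2*p))*(-27 + L))
n(91, -49) - 19*6*(-30) = (½)*(2781 + (-49)² - 130*(-49) - 56*91*(-27 - 49))/91 - 19*6*(-30) = (½)*(1/91)*(2781 + 2401 + 6370 - 56*91*(-76)) - 114*(-30) = (½)*(1/91)*(2781 + 2401 + 6370 + 387296) + 3420 = (½)*(1/91)*398848 + 3420 = 199424/91 + 3420 = 510644/91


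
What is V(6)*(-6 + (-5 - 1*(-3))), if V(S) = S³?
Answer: -1728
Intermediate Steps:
V(6)*(-6 + (-5 - 1*(-3))) = 6³*(-6 + (-5 - 1*(-3))) = 216*(-6 + (-5 + 3)) = 216*(-6 - 2) = 216*(-8) = -1728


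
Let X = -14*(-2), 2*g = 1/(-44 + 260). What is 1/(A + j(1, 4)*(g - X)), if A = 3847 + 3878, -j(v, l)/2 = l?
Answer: 54/429245 ≈ 0.00012580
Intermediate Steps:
j(v, l) = -2*l
g = 1/432 (g = 1/(2*(-44 + 260)) = (½)/216 = (½)*(1/216) = 1/432 ≈ 0.0023148)
X = 28
A = 7725
1/(A + j(1, 4)*(g - X)) = 1/(7725 + (-2*4)*(1/432 - 1*28)) = 1/(7725 - 8*(1/432 - 28)) = 1/(7725 - 8*(-12095/432)) = 1/(7725 + 12095/54) = 1/(429245/54) = 54/429245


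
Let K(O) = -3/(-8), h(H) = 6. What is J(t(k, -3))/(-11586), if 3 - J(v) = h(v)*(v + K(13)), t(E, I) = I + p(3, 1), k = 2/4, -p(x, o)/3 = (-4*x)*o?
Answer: 263/15448 ≈ 0.017025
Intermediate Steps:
p(x, o) = 12*o*x (p(x, o) = -3*(-4*x)*o = -(-12)*o*x = 12*o*x)
k = 1/2 (k = 2*(1/4) = 1/2 ≈ 0.50000)
K(O) = 3/8 (K(O) = -3*(-1/8) = 3/8)
t(E, I) = 36 + I (t(E, I) = I + 12*1*3 = I + 36 = 36 + I)
J(v) = 3/4 - 6*v (J(v) = 3 - 6*(v + 3/8) = 3 - 6*(3/8 + v) = 3 - (9/4 + 6*v) = 3 + (-9/4 - 6*v) = 3/4 - 6*v)
J(t(k, -3))/(-11586) = (3/4 - 6*(36 - 3))/(-11586) = (3/4 - 6*33)*(-1/11586) = (3/4 - 198)*(-1/11586) = -789/4*(-1/11586) = 263/15448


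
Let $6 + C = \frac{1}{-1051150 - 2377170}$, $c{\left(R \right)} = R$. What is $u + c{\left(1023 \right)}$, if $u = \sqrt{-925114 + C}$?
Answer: $1023 + \frac{i \sqrt{679580317255382270}}{857080} \approx 1023.0 + 961.83 i$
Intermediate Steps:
$C = - \frac{20569921}{3428320}$ ($C = -6 + \frac{1}{-1051150 - 2377170} = -6 + \frac{1}{-3428320} = -6 - \frac{1}{3428320} = - \frac{20569921}{3428320} \approx -6.0$)
$u = \frac{i \sqrt{679580317255382270}}{857080}$ ($u = \sqrt{-925114 - \frac{20569921}{3428320}} = \sqrt{- \frac{3171607398401}{3428320}} = \frac{i \sqrt{679580317255382270}}{857080} \approx 961.83 i$)
$u + c{\left(1023 \right)} = \frac{i \sqrt{679580317255382270}}{857080} + 1023 = 1023 + \frac{i \sqrt{679580317255382270}}{857080}$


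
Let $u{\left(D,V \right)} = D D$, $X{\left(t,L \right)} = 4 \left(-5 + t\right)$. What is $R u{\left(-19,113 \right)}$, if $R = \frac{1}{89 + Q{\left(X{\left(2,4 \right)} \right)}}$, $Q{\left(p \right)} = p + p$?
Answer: $\frac{361}{65} \approx 5.5538$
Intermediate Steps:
$X{\left(t,L \right)} = -20 + 4 t$
$u{\left(D,V \right)} = D^{2}$
$Q{\left(p \right)} = 2 p$
$R = \frac{1}{65}$ ($R = \frac{1}{89 + 2 \left(-20 + 4 \cdot 2\right)} = \frac{1}{89 + 2 \left(-20 + 8\right)} = \frac{1}{89 + 2 \left(-12\right)} = \frac{1}{89 - 24} = \frac{1}{65} \approx 0.015385$)
$R u{\left(-19,113 \right)} = \frac{\left(-19\right)^{2}}{65} = \frac{1}{65} \cdot 361 = \frac{361}{65}$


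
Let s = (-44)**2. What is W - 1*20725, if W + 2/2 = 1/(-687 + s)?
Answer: -25886773/1249 ≈ -20726.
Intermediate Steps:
s = 1936
W = -1248/1249 (W = -1 + 1/(-687 + 1936) = -1 + 1/1249 = -1248/1249 ≈ -0.99920)
W - 1*20725 = -1248/1249 - 1*20725 = -1248/1249 - 20725 = -25886773/1249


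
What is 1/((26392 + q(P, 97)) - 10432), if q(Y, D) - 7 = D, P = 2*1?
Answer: 1/16064 ≈ 6.2251e-5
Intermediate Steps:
P = 2
q(Y, D) = 7 + D
1/((26392 + q(P, 97)) - 10432) = 1/((26392 + (7 + 97)) - 10432) = 1/((26392 + 104) - 10432) = 1/(26496 - 10432) = 1/16064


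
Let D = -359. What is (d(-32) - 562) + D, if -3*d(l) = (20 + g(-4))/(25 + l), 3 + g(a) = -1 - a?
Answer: -19321/21 ≈ -920.05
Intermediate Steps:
g(a) = -4 - a (g(a) = -3 + (-1 - a) = -4 - a)
d(l) = -20/(3*(25 + l)) (d(l) = -(20 + (-4 - 1*(-4)))/(3*(25 + l)) = -(20 + (-4 + 4))/(3*(25 + l)) = -(20 + 0)/(3*(25 + l)) = -20/(3*(25 + l)))
(d(-32) - 562) + D = (-20/(75 + 3*(-32)) - 562) - 359 = (-20/(75 - 96) - 562) - 359 = (-20/(-21) - 562) - 359 = (-20*(-1/21) - 562) - 359 = (20/21 - 562) - 359 = -11782/21 - 359 = -19321/21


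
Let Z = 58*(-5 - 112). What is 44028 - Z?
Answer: 50814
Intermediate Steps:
Z = -6786 (Z = 58*(-117) = -6786)
44028 - Z = 44028 - 1*(-6786) = 44028 + 6786 = 50814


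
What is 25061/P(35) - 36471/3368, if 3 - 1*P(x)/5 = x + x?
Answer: -96623233/1128280 ≈ -85.638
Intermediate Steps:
P(x) = 15 - 10*x (P(x) = 15 - 5*(x + x) = 15 - 10*x)
25061/P(35) - 36471/3368 = 25061/(15 - 10*35) - 36471/3368 = 25061/(15 - 350) - 36471*1/3368 = 25061/(-335) - 36471/3368 = 25061*(-1/335) - 36471/3368 = -25061/335 - 36471/3368 = -96623233/1128280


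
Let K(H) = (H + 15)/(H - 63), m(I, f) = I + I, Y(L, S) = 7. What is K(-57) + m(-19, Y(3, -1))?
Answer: -753/20 ≈ -37.650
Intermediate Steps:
m(I, f) = 2*I
K(H) = (15 + H)/(-63 + H)
K(-57) + m(-19, Y(3, -1)) = (15 - 57)/(-63 - 57) + 2*(-19) = -42/(-120) - 38 = -1/120*(-42) - 38 = 7/20 - 38 = -753/20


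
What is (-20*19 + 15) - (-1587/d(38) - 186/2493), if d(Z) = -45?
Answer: -554266/1385 ≈ -400.19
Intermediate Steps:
(-20*19 + 15) - (-1587/d(38) - 186/2493) = (-20*19 + 15) - (-1587/(-45) - 186/2493) = (-380 + 15) - (-1587*(-1/45) - 186*1/2493) = -365 - (529/15 - 62/831) = -365 - 1*48741/1385 = -365 - 48741/1385 = -554266/1385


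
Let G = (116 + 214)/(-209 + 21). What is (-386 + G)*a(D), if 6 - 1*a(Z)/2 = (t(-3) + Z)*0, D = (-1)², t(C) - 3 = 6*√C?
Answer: -218694/47 ≈ -4653.1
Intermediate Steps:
G = -165/94 (G = 330/(-188) = 330*(-1/188) = -165/94 ≈ -1.7553)
t(C) = 3 + 6*√C
D = 1
a(Z) = 12 (a(Z) = 12 - 2*((3 + 6*√(-3)) + Z)*0 = 12 - 2*((3 + 6*(I*√3)) + Z)*0 = 12 - 2*((3 + 6*I*√3) + Z)*0 = 12 - 2*(3 + Z + 6*I*√3)*0 = 12 - 2*0 = 12 + 0 = 12)
(-386 + G)*a(D) = (-386 - 165/94)*12 = -36449/94*12 = -218694/47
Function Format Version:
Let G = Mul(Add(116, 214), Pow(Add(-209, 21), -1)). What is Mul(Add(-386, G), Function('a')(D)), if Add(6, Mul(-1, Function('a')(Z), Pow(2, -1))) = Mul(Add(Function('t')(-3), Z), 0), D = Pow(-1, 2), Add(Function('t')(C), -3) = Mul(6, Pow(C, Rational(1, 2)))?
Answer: Rational(-218694, 47) ≈ -4653.1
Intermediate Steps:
G = Rational(-165, 94) (G = Mul(330, Pow(-188, -1)) = Mul(330, Rational(-1, 188)) = Rational(-165, 94) ≈ -1.7553)
Function('t')(C) = Add(3, Mul(6, Pow(C, Rational(1, 2))))
D = 1
Function('a')(Z) = 12 (Function('a')(Z) = Add(12, Mul(-2, Mul(Add(Add(3, Mul(6, Pow(-3, Rational(1, 2)))), Z), 0))) = Add(12, Mul(-2, Mul(Add(Add(3, Mul(6, Mul(I, Pow(3, Rational(1, 2))))), Z), 0))) = Add(12, Mul(-2, Mul(Add(Add(3, Mul(6, I, Pow(3, Rational(1, 2)))), Z), 0))) = Add(12, Mul(-2, Mul(Add(3, Z, Mul(6, I, Pow(3, Rational(1, 2)))), 0))) = Add(12, Mul(-2, 0)) = Add(12, 0) = 12)
Mul(Add(-386, G), Function('a')(D)) = Mul(Add(-386, Rational(-165, 94)), 12) = Mul(Rational(-36449, 94), 12) = Rational(-218694, 47)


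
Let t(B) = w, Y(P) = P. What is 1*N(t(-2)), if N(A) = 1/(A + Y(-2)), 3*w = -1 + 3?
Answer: -¾ ≈ -0.75000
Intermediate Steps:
w = ⅔ (w = (-1 + 3)/3 = (⅓)*2 = ⅔ ≈ 0.66667)
t(B) = ⅔
N(A) = 1/(-2 + A) (N(A) = 1/(A - 2) = 1/(-2 + A))
1*N(t(-2)) = 1/(-2 + ⅔) = 1/(-4/3) = 1*(-¾) = -¾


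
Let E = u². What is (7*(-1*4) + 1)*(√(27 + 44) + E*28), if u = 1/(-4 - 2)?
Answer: -21 - 27*√71 ≈ -248.51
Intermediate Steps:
u = -⅙ (u = 1/(-6) = -⅙ ≈ -0.16667)
E = 1/36 (E = (-⅙)² = 1/36 ≈ 0.027778)
(7*(-1*4) + 1)*(√(27 + 44) + E*28) = (7*(-1*4) + 1)*(√(27 + 44) + (1/36)*28) = (7*(-4) + 1)*(√71 + 7/9) = (-28 + 1)*(7/9 + √71) = -27*(7/9 + √71) = -21 - 27*√71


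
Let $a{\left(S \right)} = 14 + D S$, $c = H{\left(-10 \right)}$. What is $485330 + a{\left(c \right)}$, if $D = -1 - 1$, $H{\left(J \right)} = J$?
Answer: $485364$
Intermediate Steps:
$D = -2$ ($D = -1 - 1 = -2$)
$c = -10$
$a{\left(S \right)} = 14 - 2 S$
$485330 + a{\left(c \right)} = 485330 + \left(14 - -20\right) = 485330 + \left(14 + 20\right) = 485330 + 34 = 485364$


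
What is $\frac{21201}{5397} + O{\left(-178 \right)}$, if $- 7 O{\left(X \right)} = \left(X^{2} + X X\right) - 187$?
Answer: $- \frac{16230450}{1799} \approx -9021.9$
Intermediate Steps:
$O{\left(X \right)} = \frac{187}{7} - \frac{2 X^{2}}{7}$ ($O{\left(X \right)} = - \frac{\left(X^{2} + X X\right) - 187}{7} = - \frac{\left(X^{2} + X^{2}\right) - 187}{7} = - \frac{2 X^{2} - 187}{7} = - \frac{-187 + 2 X^{2}}{7} = \frac{187}{7} - \frac{2 X^{2}}{7}$)
$\frac{21201}{5397} + O{\left(-178 \right)} = \frac{21201}{5397} + \left(\frac{187}{7} - \frac{2 \left(-178\right)^{2}}{7}\right) = 21201 \cdot \frac{1}{5397} + \left(\frac{187}{7} - \frac{63368}{7}\right) = \frac{7067}{1799} + \left(\frac{187}{7} - \frac{63368}{7}\right) = \frac{7067}{1799} - \frac{63181}{7} = - \frac{16230450}{1799}$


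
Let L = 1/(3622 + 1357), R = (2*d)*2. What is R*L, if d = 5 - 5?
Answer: 0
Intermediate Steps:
d = 0
R = 0 (R = (2*0)*2 = 0*2 = 0)
L = 1/4979 ≈ 0.00020084
R*L = 0*(1/4979) = 0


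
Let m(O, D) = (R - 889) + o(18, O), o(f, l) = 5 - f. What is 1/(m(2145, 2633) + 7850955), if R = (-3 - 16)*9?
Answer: 1/7849882 ≈ 1.2739e-7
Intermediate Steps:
R = -171 (R = -19*9 = -171)
m(O, D) = -1073 (m(O, D) = (-171 - 889) + (5 - 1*18) = -1060 + (5 - 18) = -1060 - 13 = -1073)
1/(m(2145, 2633) + 7850955) = 1/(-1073 + 7850955) = 1/7849882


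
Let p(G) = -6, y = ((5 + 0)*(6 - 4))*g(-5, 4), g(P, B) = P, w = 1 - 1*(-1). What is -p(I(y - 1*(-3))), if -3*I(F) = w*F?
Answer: 6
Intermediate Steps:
w = 2 (w = 1 + 1 = 2)
y = -50 (y = ((5 + 0)*(6 - 4))*(-5) = (5*2)*(-5) = 10*(-5) = -50)
I(F) = -2*F/3
-p(I(y - 1*(-3))) = -1*(-6) = 6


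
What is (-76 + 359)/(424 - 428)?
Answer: -283/4 ≈ -70.750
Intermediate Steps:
(-76 + 359)/(424 - 428) = 283/(-4) = 283*(-¼) = -283/4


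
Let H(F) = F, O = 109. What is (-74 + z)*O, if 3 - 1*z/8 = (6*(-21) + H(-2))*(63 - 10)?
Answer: 5910198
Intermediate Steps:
z = 54296 (z = 24 - 8*(6*(-21) - 2)*(63 - 10) = 24 - 8*(-126 - 2)*53 = 24 - (-1024)*53 = 24 - 8*(-6784) = 24 + 54272 = 54296)
(-74 + z)*O = (-74 + 54296)*109 = 54222*109 = 5910198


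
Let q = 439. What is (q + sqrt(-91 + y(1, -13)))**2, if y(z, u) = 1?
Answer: 192631 + 2634*I*sqrt(10) ≈ 1.9263e+5 + 8329.4*I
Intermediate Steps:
(q + sqrt(-91 + y(1, -13)))**2 = (439 + sqrt(-91 + 1))**2 = (439 + sqrt(-90))**2 = (439 + 3*I*sqrt(10))**2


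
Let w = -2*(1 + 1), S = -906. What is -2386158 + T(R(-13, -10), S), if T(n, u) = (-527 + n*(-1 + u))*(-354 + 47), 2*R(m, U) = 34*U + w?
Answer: -50117597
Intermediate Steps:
w = -4 (w = -2*2 = -4)
R(m, U) = -2 + 17*U (R(m, U) = (34*U - 4)/2 = (-4 + 34*U)/2 = -2 + 17*U)
T(n, u) = 161789 - 307*n*(-1 + u) (T(n, u) = (-527 + n*(-1 + u))*(-307) = 161789 - 307*n*(-1 + u))
-2386158 + T(R(-13, -10), S) = -2386158 + (161789 + 307*(-2 + 17*(-10)) - 307*(-2 + 17*(-10))*(-906)) = -2386158 + (161789 + 307*(-2 - 170) - 307*(-2 - 170)*(-906)) = -2386158 + (161789 + 307*(-172) - 307*(-172)*(-906)) = -2386158 + (161789 - 52804 - 47840424) = -2386158 - 47731439 = -50117597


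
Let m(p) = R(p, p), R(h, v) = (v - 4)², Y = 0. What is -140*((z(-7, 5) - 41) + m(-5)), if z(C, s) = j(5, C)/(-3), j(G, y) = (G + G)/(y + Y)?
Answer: -17000/3 ≈ -5666.7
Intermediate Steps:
j(G, y) = 2*G/y (j(G, y) = (G + G)/(y + 0) = (2*G)/y = 2*G/y)
z(C, s) = -10/(3*C) (z(C, s) = (2*5/C)/(-3) = (10/C)*(-⅓) = -10/(3*C))
R(h, v) = (-4 + v)²
m(p) = (-4 + p)²
-140*((z(-7, 5) - 41) + m(-5)) = -140*((-10/3/(-7) - 41) + (-4 - 5)²) = -140*((-10/3*(-⅐) - 41) + (-9)²) = -140*((10/21 - 41) + 81) = -140*(-851/21 + 81) = -140*850/21 = -17000/3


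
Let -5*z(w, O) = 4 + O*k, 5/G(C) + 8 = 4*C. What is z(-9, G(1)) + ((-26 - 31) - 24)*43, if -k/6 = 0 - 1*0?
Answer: -17419/5 ≈ -3483.8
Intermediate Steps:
k = 0 (k = -6*(0 - 1*0) = -6*(0 + 0) = -6*0 = 0)
G(C) = 5/(-8 + 4*C)
z(w, O) = -4/5 (z(w, O) = -(4 + O*0)/5 = -(4 + 0)/5 = -1/5*4 = -4/5)
z(-9, G(1)) + ((-26 - 31) - 24)*43 = -4/5 + ((-26 - 31) - 24)*43 = -4/5 + (-57 - 24)*43 = -4/5 - 81*43 = -4/5 - 3483 = -17419/5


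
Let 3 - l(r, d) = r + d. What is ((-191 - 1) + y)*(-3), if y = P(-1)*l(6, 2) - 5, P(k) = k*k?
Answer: 606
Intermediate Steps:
P(k) = k²
l(r, d) = 3 - d - r (l(r, d) = 3 - (r + d) = 3 - (d + r) = 3 + (-d - r) = 3 - d - r)
y = -10 (y = (-1)²*(3 - 1*2 - 1*6) - 5 = 1*(3 - 2 - 6) - 5 = 1*(-5) - 5 = -5 - 5 = -10)
((-191 - 1) + y)*(-3) = ((-191 - 1) - 10)*(-3) = (-192 - 10)*(-3) = -202*(-3) = 606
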